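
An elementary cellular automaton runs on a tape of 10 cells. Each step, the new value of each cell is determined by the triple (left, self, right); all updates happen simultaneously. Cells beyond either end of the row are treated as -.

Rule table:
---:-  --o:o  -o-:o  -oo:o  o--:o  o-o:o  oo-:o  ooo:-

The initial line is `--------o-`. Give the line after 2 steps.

------oo-o

step 1: -------ooo
step 2: ------oo-o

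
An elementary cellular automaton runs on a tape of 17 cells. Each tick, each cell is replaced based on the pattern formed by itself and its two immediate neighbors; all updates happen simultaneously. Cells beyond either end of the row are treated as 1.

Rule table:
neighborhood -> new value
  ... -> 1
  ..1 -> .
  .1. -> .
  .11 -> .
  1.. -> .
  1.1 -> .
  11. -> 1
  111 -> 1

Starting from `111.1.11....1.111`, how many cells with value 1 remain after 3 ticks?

7

111....1.11....11
111.11....1.11..1
111..1.11....1...
count of 1: 7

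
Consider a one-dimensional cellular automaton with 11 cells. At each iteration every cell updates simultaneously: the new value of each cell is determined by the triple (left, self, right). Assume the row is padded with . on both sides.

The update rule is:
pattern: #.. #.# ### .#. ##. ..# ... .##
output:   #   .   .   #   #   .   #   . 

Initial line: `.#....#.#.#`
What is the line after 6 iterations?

.####.#.#.#
....#.#.#.#
###.#.#.#.#
..#.#.#.#.#
#.#.#.#.#.#
#.#.#.#.#.#

#.#.#.#.#.#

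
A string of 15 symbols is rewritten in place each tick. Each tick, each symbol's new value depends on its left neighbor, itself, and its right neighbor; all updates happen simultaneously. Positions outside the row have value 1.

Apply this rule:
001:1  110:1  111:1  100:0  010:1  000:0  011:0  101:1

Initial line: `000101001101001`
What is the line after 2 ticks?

001111010111010
010111111011111

010111111011111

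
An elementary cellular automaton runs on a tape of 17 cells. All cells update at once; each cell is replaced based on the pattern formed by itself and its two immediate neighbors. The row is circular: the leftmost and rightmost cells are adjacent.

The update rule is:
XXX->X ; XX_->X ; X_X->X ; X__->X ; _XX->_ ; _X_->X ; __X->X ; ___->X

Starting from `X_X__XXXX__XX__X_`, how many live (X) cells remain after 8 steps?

step 1: XXXXX_XXXXX_XXXXX
step 2: XXXXXX_XXXXX_XXXX
step 3: XXXXXXX_XXXXX_XXX
step 4: XXXXXXXX_XXXXX_XX
step 5: XXXXXXXXX_XXXXX_X
step 6: XXXXXXXXXX_XXXXX_
step 7: _XXXXXXXXXX_XXXXX
step 8: X_XXXXXXXXXX_XXXX
count of X: 15

15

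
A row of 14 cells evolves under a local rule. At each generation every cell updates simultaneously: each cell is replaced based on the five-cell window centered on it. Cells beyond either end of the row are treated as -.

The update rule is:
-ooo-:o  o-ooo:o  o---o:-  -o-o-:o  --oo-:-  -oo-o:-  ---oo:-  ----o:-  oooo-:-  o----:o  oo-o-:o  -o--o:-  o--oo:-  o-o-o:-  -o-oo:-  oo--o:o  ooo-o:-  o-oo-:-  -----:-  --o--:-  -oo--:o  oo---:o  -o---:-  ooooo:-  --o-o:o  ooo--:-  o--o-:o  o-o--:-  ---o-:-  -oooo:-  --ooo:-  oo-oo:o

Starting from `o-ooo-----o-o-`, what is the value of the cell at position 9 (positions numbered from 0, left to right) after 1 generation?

o-oo-oo---oo--
position 9 holds -

-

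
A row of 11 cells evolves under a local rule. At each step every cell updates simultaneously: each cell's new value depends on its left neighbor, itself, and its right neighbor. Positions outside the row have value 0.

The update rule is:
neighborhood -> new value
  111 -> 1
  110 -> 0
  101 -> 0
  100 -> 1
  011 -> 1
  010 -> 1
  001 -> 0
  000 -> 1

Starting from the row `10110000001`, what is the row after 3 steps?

10101111101
10101111001
10101110101

10101110101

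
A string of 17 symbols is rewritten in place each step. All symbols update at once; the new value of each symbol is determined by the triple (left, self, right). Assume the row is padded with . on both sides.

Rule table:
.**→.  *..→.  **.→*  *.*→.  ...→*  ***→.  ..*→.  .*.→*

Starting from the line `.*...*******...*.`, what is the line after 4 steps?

.*.*.***.*.*.*.*.

step 1: .*.*.......*.*.*.
step 2: .*.*.*****.*.*.*.
step 3: .*.*.....*.*.*.*.
step 4: .*.*.***.*.*.*.*.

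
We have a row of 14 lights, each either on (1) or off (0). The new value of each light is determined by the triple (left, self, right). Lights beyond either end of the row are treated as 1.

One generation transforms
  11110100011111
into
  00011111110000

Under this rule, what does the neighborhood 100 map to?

At position 6 the neighborhood is 100; the next row has 1 there.

1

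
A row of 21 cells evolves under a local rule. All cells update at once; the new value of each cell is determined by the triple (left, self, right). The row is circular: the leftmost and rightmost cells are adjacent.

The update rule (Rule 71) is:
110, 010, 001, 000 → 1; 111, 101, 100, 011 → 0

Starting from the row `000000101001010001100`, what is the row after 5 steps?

111111101011010110101

step 1: 111111101011010110101
step 2: 000000101001010010100
step 3: 111111101011010110101  (repeats step 1; period 2)
step 5: 111111101011010110101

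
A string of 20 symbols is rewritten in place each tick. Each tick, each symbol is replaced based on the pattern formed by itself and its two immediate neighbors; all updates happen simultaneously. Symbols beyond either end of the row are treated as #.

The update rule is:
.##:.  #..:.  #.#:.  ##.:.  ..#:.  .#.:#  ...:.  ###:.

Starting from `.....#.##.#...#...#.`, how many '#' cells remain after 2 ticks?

tick 1: .....#....#...#...#.
tick 2: .....#....#...#...#.
count of #: 4

4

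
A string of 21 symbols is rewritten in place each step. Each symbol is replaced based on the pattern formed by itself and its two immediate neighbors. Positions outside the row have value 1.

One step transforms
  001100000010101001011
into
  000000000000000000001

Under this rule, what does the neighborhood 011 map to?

At position 2 the neighborhood is 011; the next row has 0 there.

0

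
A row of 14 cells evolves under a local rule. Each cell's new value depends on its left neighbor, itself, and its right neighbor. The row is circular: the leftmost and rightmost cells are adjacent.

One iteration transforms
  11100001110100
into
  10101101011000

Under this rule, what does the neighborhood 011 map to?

At position 0 the neighborhood is 011; the next row has 1 there.

1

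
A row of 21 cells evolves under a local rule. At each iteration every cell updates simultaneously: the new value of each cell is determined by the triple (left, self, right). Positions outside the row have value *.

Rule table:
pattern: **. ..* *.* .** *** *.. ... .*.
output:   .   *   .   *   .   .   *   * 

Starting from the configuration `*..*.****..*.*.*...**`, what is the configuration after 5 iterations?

.*.*..**.*....**.*.*.

iteration 1: ..**.*....**.*.*.***.
iteration 2: .**..*.****..*.*.*...
iteration 3: .*..**.*....**.*.*.**
iteration 4: .*.**..*.****..*.*.*.
iteration 5: .*.*..**.*....**.*.*.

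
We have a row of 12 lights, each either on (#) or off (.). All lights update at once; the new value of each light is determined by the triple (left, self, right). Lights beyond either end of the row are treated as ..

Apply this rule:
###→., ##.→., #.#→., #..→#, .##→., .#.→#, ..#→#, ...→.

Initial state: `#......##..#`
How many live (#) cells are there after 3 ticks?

5

##....#..###
..#..####...
.####....#..
count of #: 5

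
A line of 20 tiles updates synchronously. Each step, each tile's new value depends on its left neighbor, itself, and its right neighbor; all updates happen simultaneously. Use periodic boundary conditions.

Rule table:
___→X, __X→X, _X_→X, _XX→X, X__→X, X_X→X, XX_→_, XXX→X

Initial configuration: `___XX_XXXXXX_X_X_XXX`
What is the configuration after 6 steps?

XXXXXX_XXXXXXX_XXXX_

step 1: XXXX_XXXXXX_XXXXXXX_
step 2: XXX_XXXXXX_XXXXXXX_X
step 3: XX_XXXXXX_XXXXXXX_XX
step 4: X_XXXXXX_XXXXXXX_XXX
step 5: _XXXXXX_XXXXXXX_XXXX
step 6: XXXXXX_XXXXXXX_XXXX_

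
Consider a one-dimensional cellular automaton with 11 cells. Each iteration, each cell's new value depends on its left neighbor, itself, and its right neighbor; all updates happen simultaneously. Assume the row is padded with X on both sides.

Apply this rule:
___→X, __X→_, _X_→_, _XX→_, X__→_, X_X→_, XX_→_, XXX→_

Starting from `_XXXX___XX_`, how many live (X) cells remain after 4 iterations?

______X____
_XXXX___XX_  (repeats iteration 0; period 2)
iteration 4: _XXXX___XX_
count of X: 6

6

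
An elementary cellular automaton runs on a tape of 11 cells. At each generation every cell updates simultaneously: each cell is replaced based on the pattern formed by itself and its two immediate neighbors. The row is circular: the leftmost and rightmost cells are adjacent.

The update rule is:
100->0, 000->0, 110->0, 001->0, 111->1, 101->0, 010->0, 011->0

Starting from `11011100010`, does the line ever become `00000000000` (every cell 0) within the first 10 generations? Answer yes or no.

generation 1: 00001000000
generation 2: 00000000000
all cells are 0 at generation 2

yes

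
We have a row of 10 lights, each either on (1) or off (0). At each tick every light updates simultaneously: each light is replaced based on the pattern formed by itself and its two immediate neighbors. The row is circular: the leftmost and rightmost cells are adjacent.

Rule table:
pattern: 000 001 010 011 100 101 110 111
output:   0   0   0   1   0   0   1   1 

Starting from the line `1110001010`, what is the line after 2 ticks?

1110000000

tick 1: 1110000000
tick 2: 1110000000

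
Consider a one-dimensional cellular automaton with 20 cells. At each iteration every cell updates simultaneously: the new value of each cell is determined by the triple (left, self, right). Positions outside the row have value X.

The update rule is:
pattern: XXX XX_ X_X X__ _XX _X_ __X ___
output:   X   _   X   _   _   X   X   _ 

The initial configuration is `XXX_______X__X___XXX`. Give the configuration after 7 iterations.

___XX_XX__X_X_X_XXXX

XX_______XX_XX__X_XX
X_______X__X___XXX_X
_______XX_XX__X_X_X_
______X__X___XXXXXXX
_____XX_XX__X_XXXXXX
____X__X___XXX_XXXXX
___XX_XX__X_X_X_XXXX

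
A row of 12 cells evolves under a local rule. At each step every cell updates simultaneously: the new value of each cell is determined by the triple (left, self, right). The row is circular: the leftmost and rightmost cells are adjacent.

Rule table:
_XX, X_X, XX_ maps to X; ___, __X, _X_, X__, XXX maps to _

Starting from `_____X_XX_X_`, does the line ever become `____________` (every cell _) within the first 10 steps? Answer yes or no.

yes

step 1: ______XXXX__
step 2: ______X__X__
step 3: ____________
all cells are _ at step 3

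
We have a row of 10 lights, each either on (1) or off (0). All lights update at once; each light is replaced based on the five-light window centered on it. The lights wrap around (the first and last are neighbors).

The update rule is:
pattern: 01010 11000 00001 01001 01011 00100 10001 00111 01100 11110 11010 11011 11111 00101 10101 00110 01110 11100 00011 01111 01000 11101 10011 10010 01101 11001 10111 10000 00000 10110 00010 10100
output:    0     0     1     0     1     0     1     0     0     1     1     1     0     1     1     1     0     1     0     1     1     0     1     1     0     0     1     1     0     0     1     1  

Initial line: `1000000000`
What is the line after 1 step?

0110000011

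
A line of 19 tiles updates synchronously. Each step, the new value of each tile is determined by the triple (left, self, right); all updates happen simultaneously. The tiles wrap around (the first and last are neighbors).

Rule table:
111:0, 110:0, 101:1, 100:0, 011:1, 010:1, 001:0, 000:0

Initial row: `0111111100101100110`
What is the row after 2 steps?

step 1: 0100000000111000100
step 2: 0100000000100000100

0100000000100000100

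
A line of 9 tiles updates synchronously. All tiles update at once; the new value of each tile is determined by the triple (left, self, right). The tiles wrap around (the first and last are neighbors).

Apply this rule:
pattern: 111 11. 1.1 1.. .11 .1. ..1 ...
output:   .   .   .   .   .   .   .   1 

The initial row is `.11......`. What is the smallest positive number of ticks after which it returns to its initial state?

2

....11111
.11......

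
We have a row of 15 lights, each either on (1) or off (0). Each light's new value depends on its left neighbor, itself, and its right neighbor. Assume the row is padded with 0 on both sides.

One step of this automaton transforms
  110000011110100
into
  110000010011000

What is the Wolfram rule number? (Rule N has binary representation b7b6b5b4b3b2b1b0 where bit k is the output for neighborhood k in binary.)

position 8: 111 → 0  (bit 7 = 0)
position 1: 110 → 1  (bit 6 = 1)
position 11: 101 → 1  (bit 5 = 1)
position 2: 100 → 0  (bit 4 = 0)
position 0: 011 → 1  (bit 3 = 1)
position 12: 010 → 0  (bit 2 = 0)
position 6: 001 → 0  (bit 1 = 0)
position 3: 000 → 0  (bit 0 = 0)
bits b7..b0 = 01101000 = 104

104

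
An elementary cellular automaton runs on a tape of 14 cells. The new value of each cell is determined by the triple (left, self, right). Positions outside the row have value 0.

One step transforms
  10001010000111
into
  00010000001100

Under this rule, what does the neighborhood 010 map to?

0

At position 0 the neighborhood is 010; the next row has 0 there.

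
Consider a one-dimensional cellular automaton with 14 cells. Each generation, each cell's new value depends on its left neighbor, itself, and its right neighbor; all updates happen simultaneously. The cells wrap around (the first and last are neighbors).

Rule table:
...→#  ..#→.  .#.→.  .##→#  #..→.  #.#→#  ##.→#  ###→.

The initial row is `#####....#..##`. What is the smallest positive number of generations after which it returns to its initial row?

generation 1: ....#.##....#.
generation 2: ###..###.##...
generation 3: #.#..#.####.#.
generation 4: .#....##..##.#
generation 5: #..##.##..###.
generation 6: ...#####..#.##
generation 7: .#.#...#...###
generation 8: #.#..#...#.#.#
generation 9: ##.....#..#.##
generation 10: .#.###.....##.
generation 11: ..##.#.###.##.
generation 12: #.###.##.####.
generation 13: .##.######..##
generation 14: #####....#..##

14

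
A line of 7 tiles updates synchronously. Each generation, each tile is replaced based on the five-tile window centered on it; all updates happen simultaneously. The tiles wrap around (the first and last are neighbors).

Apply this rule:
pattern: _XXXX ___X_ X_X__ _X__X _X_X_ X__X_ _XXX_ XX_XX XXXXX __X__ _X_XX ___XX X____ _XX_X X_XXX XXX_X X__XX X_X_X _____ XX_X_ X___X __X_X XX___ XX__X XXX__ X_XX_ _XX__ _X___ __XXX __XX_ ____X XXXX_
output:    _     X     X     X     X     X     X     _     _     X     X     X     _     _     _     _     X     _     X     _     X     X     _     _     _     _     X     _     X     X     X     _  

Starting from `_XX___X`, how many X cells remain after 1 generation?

5

X_X_XXX
count of X: 5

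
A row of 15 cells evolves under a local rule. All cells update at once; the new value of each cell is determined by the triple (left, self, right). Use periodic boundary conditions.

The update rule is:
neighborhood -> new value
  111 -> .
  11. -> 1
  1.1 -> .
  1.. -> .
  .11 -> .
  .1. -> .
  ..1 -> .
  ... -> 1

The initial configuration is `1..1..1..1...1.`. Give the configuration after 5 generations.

...........1...
1111111111...11
.........1.1...
11111111.....11
.......1.111...

.......1.111...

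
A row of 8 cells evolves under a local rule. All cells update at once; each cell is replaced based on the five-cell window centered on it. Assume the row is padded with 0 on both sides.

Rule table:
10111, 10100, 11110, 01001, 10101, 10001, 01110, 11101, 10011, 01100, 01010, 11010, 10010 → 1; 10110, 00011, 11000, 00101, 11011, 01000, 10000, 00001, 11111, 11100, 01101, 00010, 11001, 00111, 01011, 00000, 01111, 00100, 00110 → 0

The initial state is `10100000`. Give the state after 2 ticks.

00100000

01100000
00100000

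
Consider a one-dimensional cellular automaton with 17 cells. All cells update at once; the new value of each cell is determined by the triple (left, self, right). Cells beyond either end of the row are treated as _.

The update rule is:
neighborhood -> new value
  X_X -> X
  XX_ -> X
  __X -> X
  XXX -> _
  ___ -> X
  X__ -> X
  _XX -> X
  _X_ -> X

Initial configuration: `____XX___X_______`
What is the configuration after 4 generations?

generation 1: XXXXXXXXXXXXXXXXX
generation 2: X_______________X
generation 3: XXXXXXXXXXXXXXXXX  (repeats generation 1; period 2)
generation 4: X_______________X

X_______________X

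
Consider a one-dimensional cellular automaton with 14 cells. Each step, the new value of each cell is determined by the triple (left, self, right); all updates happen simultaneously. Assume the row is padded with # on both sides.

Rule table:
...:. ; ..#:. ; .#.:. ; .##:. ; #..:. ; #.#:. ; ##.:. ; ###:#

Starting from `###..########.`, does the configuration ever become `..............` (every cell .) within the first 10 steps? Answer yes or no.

step 1: ##....######..
step 2: #......####...
step 3: ........##....
step 4: ..............
all cells are . at step 4

yes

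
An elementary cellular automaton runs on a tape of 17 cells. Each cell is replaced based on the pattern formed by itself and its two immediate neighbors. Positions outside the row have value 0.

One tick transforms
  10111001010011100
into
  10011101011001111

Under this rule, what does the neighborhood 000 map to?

1

At position 16 the neighborhood is 000; the next row has 1 there.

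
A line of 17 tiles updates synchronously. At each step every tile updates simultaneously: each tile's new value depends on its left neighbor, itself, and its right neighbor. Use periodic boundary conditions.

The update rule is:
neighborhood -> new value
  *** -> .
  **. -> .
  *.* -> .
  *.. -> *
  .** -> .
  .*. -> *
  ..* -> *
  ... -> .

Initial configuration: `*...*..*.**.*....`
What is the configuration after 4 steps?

*.....*.......***

**.*****....**..*
........*..*..**.
.......*******..*
*.....*.......***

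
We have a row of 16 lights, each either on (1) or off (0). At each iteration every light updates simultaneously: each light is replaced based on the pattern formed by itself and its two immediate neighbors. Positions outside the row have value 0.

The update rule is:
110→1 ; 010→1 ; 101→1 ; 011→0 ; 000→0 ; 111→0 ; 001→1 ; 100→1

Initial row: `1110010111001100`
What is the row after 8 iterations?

0101100011011011

0011111001110110
0100001110011011
1110010011101101
0011111100110111
0100000111011001
1110001001101111
0011011110110001
0101100011011011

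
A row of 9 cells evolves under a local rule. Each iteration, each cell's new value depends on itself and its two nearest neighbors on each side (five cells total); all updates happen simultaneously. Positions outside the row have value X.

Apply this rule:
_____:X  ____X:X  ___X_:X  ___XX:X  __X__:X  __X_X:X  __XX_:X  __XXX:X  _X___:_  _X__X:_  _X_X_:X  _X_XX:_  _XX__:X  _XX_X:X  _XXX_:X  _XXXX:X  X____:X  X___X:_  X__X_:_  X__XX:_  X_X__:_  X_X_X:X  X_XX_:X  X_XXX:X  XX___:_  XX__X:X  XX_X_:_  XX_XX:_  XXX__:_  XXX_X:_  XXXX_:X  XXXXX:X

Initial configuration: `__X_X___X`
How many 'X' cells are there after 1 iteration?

5

X_XX___XX
count of X: 5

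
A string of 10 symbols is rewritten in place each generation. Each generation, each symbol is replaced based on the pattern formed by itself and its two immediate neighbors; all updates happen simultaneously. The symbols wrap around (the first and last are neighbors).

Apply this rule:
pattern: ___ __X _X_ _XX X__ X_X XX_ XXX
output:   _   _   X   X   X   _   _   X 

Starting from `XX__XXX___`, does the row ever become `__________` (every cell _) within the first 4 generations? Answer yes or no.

generation 1: X_X_XX_X__
generation 2: X_X_X__XX_
generation 3: X_X_XX_X__  (repeats generation 1; period 2)
generation 4: X_X_X__XX_
generation 4 is X_X_X__XX_, still not uniform _

no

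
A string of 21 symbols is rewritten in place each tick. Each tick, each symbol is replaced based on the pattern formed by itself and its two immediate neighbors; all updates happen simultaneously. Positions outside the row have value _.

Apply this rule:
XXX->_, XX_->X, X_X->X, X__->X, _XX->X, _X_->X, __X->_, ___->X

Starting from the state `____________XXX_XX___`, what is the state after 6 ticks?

tick 1: XXXXXXXXXXX_X_XXXXXXX
tick 2: X_________XXXXX_____X
tick 3: XXXXXXXXX_X___XXXXX_X
tick 4: X_______XXXXX_X___XXX
tick 5: XXXXXXX_X___XXXXX_X_X
tick 6: X_____XXXXX_X___XXXXX

X_____XXXXX_X___XXXXX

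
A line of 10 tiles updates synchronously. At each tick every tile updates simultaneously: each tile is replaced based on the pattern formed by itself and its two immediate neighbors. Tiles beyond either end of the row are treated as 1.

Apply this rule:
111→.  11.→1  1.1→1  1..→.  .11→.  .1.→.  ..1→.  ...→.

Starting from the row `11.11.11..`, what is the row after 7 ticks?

.11.1.....

.11.11.1..
1.11.11...
11.11.1...
.11.11....
1.11.1....
11.11.....
.11.1.....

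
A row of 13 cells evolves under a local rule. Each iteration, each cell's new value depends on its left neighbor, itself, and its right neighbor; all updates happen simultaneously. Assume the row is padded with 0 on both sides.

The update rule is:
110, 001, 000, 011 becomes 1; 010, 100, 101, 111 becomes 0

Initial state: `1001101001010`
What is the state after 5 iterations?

1111100101101

0011100010000
1110101100111
1010001101101
0000111101100
1111100101101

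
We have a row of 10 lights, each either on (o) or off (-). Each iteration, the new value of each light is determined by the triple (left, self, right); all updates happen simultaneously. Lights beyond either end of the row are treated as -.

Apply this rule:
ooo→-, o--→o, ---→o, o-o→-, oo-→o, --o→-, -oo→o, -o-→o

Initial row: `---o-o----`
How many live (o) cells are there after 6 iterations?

oo-o-ooooo
oo-o-o---o
oo-o-ooo-o
oo-o-o-o-o
oo-o-o-o-o  (fixed point — unchanged through iteration 6)
count of o: 6

6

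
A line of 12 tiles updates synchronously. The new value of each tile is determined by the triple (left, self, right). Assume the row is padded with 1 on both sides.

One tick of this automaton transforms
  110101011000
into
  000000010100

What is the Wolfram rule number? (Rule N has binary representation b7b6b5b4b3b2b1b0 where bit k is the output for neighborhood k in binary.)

24

position 0: 111 → 0  (bit 7 = 0)
position 1: 110 → 0  (bit 6 = 0)
position 2: 101 → 0  (bit 5 = 0)
position 9: 100 → 1  (bit 4 = 1)
position 7: 011 → 1  (bit 3 = 1)
position 3: 010 → 0  (bit 2 = 0)
position 11: 001 → 0  (bit 1 = 0)
position 10: 000 → 0  (bit 0 = 0)
bits b7..b0 = 00011000 = 24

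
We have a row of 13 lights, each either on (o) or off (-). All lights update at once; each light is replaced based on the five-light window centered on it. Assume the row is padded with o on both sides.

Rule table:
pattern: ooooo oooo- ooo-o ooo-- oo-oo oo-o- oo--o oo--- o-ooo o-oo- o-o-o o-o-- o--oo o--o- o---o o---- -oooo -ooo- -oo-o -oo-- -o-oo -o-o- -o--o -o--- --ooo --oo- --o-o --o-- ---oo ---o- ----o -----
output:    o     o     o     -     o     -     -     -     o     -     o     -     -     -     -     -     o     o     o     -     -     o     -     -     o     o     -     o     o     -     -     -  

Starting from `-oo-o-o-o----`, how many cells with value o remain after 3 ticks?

7

o-o-oooo----o
o-o-ooo----oo
o-o-oo----ooo
count of o: 7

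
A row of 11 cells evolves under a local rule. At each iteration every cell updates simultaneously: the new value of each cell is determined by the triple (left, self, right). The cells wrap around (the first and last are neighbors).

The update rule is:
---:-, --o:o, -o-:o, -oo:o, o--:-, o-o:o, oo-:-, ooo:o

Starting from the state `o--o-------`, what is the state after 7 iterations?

----oo-oo--

o-oo------o
-oo------oo
oo------oo-
o------oo-o
------oo-oo
-----oo-oo-
----oo-oo--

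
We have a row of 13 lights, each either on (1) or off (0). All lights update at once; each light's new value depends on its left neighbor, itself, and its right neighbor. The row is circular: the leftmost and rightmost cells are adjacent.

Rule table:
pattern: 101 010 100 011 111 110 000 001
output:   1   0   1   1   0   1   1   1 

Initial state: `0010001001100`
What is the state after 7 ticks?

1101110111111
0111011100000
1101110111111  (repeats tick 1; period 2)
tick 7: 1101110111111

1101110111111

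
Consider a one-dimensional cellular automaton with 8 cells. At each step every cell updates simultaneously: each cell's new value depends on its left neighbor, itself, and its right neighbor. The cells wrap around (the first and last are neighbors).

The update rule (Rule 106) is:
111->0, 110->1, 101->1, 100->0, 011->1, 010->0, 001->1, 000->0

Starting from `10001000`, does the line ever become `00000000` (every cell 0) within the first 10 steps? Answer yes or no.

no

00010001
00100010
01000100
10001000  (repeats step 0; period 4)
step 10: 00100010
step 10 is 00100010, still not uniform 0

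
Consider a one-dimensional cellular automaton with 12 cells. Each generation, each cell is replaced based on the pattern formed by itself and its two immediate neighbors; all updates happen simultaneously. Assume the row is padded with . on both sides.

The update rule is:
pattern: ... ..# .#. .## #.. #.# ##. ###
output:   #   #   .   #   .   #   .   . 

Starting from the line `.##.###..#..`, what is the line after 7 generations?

###..#..#..#

generation 1: ##.##...#..#
generation 2: #.##..##..#.
generation 3: .##..##..#..
generation 4: ##..##..#..#
generation 5: #..##..#..#.
generation 6: ..##..#..#..
generation 7: ###..#..#..#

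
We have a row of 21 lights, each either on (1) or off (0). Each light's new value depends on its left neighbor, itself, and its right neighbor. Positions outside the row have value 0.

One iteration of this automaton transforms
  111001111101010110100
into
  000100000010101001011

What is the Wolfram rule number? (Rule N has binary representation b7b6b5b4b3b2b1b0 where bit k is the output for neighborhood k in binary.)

49

position 1: 111 → 0  (bit 7 = 0)
position 2: 110 → 0  (bit 6 = 0)
position 10: 101 → 1  (bit 5 = 1)
position 3: 100 → 1  (bit 4 = 1)
position 0: 011 → 0  (bit 3 = 0)
position 11: 010 → 0  (bit 2 = 0)
position 4: 001 → 0  (bit 1 = 0)
position 20: 000 → 1  (bit 0 = 1)
bits b7..b0 = 00110001 = 49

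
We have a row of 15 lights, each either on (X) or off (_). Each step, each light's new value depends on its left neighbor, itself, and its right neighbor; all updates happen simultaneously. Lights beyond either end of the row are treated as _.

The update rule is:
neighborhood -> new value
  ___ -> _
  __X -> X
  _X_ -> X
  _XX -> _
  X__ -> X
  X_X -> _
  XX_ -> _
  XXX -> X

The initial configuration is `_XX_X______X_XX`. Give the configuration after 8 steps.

X___XX____XX___
XX_X__X__X__X__
___XXXXXXXXXXX_
__X_XXXXXXXXX_X
_XX__XXXXXXX__X
X__XX_XXXXX_XXX
XXX____XXX___X_
_X_X__X_X_X_XXX

_X_X__X_X_X_XXX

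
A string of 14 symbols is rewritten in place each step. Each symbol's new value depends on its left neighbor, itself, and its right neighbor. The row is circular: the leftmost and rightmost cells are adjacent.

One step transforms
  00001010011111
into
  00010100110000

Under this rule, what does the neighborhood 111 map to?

0

At position 10 the neighborhood is 111; the next row has 0 there.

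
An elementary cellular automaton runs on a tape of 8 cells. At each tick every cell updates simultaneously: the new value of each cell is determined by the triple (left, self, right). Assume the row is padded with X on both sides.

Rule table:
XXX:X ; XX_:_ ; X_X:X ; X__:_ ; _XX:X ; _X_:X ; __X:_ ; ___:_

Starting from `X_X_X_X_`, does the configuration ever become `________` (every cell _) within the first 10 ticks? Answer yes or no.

_XXXXXXX
XXXXXXXX
XXXXXXXX  (fixed point — unchanged through tick 10)
tick 10 is XXXXXXXX, still not uniform _

no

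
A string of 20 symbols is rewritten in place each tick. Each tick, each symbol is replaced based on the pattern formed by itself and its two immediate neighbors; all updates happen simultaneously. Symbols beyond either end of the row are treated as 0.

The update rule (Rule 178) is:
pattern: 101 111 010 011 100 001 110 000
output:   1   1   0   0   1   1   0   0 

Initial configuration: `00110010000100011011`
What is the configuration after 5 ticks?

01001101001010100101

01001101001010100100
10110010110101011010
01001101001010100101
10110010110101011010  (repeats tick 2; period 2)
tick 5: 01001101001010100101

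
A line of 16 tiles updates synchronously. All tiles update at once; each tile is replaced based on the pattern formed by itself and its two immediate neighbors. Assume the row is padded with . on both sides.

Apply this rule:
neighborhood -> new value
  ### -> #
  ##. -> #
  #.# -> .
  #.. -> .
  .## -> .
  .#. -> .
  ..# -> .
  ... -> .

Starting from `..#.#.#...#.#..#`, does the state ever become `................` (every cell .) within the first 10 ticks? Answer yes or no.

................
all cells are . at tick 1

yes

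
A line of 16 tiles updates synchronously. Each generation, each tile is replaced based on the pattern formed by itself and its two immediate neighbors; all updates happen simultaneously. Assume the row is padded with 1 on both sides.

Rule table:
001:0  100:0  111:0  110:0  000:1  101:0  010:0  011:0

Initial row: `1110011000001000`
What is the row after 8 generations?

0111111000001000

0000000011100010
0111111000001000
0000000011100010  (repeats generation 1; period 2)
generation 8: 0111111000001000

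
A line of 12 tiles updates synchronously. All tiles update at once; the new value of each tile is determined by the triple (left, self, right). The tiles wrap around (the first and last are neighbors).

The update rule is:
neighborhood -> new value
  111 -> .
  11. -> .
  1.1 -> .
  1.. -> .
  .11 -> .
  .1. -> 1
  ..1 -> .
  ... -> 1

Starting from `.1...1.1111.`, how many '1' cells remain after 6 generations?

generation 1: .1.1.1......
generation 2: .1.1.1.11111
generation 3: .1.1.1......  (repeats generation 1; period 2)
generation 6: .1.1.1.11111
count of 1: 8

8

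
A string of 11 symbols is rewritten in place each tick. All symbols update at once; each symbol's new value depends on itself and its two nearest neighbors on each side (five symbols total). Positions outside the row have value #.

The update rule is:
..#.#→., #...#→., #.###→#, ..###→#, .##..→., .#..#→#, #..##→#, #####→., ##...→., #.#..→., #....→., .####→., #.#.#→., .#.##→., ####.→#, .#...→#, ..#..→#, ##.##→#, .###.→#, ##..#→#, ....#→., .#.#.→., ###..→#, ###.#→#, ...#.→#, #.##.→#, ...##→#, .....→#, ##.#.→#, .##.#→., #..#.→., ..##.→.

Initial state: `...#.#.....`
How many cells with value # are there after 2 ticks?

..#...#.#.#
#.##.#....#
count of #: 5

5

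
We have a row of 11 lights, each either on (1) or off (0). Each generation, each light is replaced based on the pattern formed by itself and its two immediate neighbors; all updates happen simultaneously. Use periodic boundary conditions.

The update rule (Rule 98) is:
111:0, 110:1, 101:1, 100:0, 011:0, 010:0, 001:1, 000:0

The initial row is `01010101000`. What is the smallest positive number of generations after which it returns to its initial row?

10101010000
01010100001
10101000010
01010000101
10100001010
01000010101
10000101010
00001010101
00010101010
00101010100
01010101000

11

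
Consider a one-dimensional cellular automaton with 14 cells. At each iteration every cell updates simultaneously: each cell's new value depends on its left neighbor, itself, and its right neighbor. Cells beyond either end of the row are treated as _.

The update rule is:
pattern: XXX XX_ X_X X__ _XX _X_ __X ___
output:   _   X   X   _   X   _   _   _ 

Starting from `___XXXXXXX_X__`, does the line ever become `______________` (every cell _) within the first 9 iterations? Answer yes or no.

no

iteration 1: ___X_____XX___
iteration 2: _________XX___
iteration 3: _________XX___  (fixed point — unchanged through iteration 9)
iteration 9 is _________XX___, still not uniform _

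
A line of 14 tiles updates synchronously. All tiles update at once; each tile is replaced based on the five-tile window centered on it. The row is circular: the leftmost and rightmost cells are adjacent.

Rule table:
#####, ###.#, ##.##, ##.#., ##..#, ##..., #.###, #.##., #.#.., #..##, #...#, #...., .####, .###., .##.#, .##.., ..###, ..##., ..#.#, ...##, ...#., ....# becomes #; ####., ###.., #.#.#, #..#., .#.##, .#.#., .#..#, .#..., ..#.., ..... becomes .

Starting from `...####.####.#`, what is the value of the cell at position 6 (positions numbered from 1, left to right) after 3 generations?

#

.####.####.###
###.####.#####
#.####.#######
position 6 holds #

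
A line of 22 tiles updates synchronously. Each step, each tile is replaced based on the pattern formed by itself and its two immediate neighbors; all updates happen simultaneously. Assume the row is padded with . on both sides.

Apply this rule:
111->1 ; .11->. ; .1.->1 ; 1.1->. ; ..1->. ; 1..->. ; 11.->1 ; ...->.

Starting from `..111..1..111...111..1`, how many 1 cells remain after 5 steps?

5

...11..1...11....11..1
....1..1....1.....1..1
....1..1....1.....1..1  (fixed point — unchanged through step 5)
count of 1: 5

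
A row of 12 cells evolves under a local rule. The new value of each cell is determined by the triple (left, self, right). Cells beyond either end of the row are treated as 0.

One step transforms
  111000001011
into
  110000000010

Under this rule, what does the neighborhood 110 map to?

At position 2 the neighborhood is 110; the next row has 0 there.

0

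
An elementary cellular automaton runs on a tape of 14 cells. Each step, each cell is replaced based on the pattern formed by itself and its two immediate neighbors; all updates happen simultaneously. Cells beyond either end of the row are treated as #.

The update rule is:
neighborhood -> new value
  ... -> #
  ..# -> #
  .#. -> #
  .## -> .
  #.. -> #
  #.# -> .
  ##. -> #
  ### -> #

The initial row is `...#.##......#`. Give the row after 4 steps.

########.####.

####..#######.
######.######.
######..#####.
########.####.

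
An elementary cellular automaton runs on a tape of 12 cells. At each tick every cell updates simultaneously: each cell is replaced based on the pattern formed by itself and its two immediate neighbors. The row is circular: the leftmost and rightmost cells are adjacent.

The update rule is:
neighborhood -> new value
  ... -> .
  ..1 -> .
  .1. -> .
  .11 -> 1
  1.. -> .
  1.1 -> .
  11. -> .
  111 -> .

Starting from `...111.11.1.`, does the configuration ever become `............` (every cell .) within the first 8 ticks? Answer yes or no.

tick 1: ...1...1....
tick 2: ............
all cells are . at tick 2

yes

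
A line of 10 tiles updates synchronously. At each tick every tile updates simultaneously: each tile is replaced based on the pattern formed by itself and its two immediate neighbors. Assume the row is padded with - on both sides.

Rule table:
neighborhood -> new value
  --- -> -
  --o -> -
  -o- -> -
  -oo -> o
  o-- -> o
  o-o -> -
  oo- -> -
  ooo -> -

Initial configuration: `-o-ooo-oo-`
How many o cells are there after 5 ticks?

1

---o---o-o
----o-----
-----o----
------o---
-------o--
count of o: 1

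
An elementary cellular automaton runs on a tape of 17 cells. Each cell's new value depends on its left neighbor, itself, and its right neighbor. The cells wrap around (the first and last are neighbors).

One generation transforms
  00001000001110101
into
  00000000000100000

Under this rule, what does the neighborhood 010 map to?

0

At position 4 the neighborhood is 010; the next row has 0 there.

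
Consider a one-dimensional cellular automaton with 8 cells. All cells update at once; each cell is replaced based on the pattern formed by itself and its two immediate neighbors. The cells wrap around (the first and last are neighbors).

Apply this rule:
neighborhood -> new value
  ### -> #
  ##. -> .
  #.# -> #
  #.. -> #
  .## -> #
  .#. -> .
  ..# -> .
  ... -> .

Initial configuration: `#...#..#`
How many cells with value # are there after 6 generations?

3

.#...#.#
#.#...#.
.#.#...#
#.#.#...
.#.#.#..
..#.#.#.
count of #: 3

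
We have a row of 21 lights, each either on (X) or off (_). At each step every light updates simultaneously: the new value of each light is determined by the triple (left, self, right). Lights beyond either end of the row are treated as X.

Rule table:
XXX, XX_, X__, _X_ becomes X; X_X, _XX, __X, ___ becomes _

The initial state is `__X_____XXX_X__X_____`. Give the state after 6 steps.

X_XX_____XX_XX_XX____
X__XX_____X__X__XX___
XX__XX____XX_XX__XX__
XXX__XX____X__XX__XX_
XXXX__XX___XX__XX__X_
XXXXX__XX___XX__XX_X_

XXXXX__XX___XX__XX_X_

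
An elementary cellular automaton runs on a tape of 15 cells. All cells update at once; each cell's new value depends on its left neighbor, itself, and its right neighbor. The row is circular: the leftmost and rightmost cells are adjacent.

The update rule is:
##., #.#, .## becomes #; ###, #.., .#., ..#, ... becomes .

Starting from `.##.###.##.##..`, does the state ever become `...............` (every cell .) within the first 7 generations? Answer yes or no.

.####.#######..
.#..###.....#..
....#.#........
.....#.........
...............
all cells are . at generation 5

yes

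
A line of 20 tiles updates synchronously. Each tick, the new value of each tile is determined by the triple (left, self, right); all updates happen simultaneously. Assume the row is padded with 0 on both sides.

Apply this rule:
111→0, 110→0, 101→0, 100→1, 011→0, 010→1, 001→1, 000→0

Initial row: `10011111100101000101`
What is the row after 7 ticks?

11100000011101101101
00010000100000000001
00111001110000000011
01000110001000000100
11101001011100001110
00001111000010010001
00010000100111111011

00010000100111111011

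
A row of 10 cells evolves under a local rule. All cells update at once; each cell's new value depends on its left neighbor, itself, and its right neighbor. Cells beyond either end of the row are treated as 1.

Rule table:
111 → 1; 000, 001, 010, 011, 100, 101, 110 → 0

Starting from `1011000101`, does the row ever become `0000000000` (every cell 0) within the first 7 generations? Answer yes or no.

yes

0000000000
all cells are 0 at generation 1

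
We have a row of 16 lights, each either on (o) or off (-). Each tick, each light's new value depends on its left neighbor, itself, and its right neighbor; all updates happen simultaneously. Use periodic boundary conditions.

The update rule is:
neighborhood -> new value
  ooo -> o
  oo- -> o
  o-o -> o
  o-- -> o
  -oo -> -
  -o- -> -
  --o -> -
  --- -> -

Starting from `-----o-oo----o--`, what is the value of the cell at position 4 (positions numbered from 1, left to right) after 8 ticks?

tick 1: ------o-oo----o-
tick 2: -------o-oo----o
tick 3: o-------o-oo----
tick 4: -o-------o-oo---
tick 5: --o-------o-oo--
tick 6: ---o-------o-oo-
tick 7: ----o-------o-oo
tick 8: o----o-------o-o
position 4 holds -

-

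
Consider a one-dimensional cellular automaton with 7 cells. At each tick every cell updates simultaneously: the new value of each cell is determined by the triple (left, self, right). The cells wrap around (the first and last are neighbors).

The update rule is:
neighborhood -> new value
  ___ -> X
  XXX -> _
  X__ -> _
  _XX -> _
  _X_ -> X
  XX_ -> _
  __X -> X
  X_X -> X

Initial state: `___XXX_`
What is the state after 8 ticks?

XXX____

XXX____
____XXX
_XXX___
X____XX
__XXX__
XX____X
___XXX_  (repeats tick 0; period 7)
tick 8: XXX____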